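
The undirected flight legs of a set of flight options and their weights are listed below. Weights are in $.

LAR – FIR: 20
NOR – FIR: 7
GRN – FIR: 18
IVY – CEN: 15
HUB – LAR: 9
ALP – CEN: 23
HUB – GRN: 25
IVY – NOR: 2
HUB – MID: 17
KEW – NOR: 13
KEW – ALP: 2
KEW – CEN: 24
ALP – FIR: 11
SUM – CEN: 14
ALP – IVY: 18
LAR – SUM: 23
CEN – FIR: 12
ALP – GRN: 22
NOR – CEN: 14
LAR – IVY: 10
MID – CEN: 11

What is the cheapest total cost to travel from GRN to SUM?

$44

Enumerating some paths:
GRN - HUB - LAR - SUM: 25+9+23 = 57
GRN - FIR - NOR - CEN - SUM: 18+7+14+14 = 53
GRN - FIR - CEN - SUM: 18+12+14 = 44
GRN - FIR - NOR - IVY - CEN - SUM: 18+7+2+15+14 = 56
Cheapest is GRN - FIR - CEN - SUM at $44.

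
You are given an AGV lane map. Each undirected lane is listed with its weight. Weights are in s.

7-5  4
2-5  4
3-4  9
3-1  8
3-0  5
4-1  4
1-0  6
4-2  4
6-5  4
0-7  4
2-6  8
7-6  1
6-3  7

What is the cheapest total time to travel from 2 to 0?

12 s

Compare a few routes:
2–5–6–7–0: 4+4+1+4 = 13
2–6–7–0: 8+1+4 = 13
2–5–7–0: 4+4+4 = 12
Cheapest is 2–5–7–0 at 12 s.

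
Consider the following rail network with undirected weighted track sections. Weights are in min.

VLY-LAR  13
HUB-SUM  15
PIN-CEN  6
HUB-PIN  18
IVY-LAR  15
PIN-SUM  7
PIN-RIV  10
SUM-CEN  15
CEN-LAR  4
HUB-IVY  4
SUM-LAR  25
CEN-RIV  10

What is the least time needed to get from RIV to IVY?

29 min

Settle nodes by increasing distance from RIV:
RIV: 0
PIN: 10  (via RIV)
CEN: 10  (via RIV)
LAR: 14  (via CEN)
SUM: 17  (via PIN)
VLY: 27  (via LAR)
HUB: 28  (via PIN)
IVY: 29  (via LAR)
Shortest route: RIV → CEN → LAR → IVY = 29 min.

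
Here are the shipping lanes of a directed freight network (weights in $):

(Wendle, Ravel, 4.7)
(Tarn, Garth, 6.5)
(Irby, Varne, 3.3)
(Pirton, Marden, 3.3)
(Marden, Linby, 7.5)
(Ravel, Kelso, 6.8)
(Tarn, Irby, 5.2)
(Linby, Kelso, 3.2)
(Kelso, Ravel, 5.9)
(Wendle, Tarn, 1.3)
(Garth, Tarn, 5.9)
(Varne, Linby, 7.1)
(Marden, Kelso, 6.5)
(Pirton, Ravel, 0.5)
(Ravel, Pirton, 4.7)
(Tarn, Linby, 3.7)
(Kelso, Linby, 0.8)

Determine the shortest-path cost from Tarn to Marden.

Candidate routes:
Tarn → Linby → Kelso → Ravel → Pirton → Marden: 3.7+3.2+5.9+4.7+3.3 = 20.8
Tarn → Irby → Varne → Linby → Kelso → Ravel → Pirton → Marden: 5.2+3.3+7.1+3.2+5.9+4.7+3.3 = 32.7
The minimum is $20.8 via Tarn → Linby → Kelso → Ravel → Pirton → Marden.

$20.8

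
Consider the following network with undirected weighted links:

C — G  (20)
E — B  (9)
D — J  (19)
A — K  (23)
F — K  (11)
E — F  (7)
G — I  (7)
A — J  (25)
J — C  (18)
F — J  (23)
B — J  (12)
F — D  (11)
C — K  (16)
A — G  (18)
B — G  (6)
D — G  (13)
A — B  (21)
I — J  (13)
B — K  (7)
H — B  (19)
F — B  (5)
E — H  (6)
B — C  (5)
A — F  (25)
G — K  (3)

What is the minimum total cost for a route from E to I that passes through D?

Best E to D: E → F → D costing 18
Best D to I: D → G → I costing 20
Total via D: 18 + 20 = 38.

38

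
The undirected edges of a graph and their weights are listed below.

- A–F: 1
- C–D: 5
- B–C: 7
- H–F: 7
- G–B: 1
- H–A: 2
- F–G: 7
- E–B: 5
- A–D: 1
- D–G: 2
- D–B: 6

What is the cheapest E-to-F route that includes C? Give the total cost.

19

Shortest E→C: E–B–C = 12
Best C to F: C–D–A–F costing 7
Total via C: 12 + 7 = 19.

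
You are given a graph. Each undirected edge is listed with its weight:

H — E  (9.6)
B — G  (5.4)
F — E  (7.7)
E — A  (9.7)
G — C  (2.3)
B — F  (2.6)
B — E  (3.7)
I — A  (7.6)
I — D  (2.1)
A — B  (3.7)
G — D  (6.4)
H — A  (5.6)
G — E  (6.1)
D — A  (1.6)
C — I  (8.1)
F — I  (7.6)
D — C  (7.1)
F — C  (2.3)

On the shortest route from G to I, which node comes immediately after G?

D

Candidate routes:
G → D → I: 6.4+2.1 = 8.5
G → C → I: 2.3+8.1 = 10.4
G → C → D → I: 2.3+7.1+2.1 = 11.5
Cheapest is G → D → I at 8.5.
So from G the first move is to D.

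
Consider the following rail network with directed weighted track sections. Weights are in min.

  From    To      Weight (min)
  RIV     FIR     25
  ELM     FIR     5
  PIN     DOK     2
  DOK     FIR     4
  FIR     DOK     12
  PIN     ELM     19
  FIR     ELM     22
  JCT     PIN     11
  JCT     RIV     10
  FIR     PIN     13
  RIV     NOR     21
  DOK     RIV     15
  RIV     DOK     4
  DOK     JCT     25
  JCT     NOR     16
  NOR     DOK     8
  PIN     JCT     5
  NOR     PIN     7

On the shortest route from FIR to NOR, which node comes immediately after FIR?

PIN

Candidate routes:
FIR → PIN → JCT → NOR: 13+5+16 = 34
FIR → DOK → RIV → NOR: 12+15+21 = 48
Cheapest is FIR → PIN → JCT → NOR at 34 min.
So from FIR the first move is to PIN.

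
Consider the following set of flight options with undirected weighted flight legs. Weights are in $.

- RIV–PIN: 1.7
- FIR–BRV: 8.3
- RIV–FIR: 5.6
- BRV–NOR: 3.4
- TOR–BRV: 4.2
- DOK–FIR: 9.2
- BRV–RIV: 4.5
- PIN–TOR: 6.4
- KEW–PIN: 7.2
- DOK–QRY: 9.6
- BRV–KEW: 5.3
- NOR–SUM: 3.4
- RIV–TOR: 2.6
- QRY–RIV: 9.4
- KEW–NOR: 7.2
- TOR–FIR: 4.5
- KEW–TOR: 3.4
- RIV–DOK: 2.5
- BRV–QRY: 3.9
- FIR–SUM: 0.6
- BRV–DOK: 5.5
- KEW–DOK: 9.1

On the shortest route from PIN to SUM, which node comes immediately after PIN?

RIV

Candidate routes:
PIN - TOR - FIR - SUM: 6.4+4.5+0.6 = 11.5
PIN - RIV - TOR - FIR - SUM: 1.7+2.6+4.5+0.6 = 9.4
PIN - RIV - FIR - SUM: 1.7+5.6+0.6 = 7.9
The minimum is $7.9 via PIN - RIV - FIR - SUM.
So from PIN the first move is to RIV.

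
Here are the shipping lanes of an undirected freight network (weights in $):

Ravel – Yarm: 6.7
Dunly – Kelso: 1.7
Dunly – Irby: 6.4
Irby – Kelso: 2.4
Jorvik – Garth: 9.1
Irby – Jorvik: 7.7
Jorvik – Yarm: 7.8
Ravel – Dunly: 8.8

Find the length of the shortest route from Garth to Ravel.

$23.6

Candidate routes:
Garth → Jorvik → Irby → Kelso → Dunly → Ravel: 9.1+7.7+2.4+1.7+8.8 = 29.7
Garth → Jorvik → Yarm → Ravel: 9.1+7.8+6.7 = 23.6
The minimum is $23.6 via Garth → Jorvik → Yarm → Ravel.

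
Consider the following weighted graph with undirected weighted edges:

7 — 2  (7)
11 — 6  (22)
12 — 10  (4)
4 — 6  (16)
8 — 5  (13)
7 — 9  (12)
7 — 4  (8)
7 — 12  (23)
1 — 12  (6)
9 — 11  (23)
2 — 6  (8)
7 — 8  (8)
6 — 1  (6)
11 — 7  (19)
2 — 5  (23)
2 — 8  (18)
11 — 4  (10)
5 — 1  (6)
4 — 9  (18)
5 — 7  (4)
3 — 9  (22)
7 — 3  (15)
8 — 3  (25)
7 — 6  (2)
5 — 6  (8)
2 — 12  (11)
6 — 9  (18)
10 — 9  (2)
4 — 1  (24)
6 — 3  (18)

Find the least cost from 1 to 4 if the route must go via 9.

Best 1 to 9: 1–12–10–9 costing 12
Shortest 9→4: 9–4 = 18
Total via 9: 12 + 18 = 30.

30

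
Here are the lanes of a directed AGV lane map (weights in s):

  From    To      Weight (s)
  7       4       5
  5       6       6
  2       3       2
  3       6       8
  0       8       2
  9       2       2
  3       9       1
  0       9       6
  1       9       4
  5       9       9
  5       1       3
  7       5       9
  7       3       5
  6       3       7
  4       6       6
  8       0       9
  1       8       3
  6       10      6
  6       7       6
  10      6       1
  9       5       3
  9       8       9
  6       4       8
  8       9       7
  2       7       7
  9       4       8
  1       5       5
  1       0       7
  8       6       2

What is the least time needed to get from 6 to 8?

17 s

Running Dijkstra from 6:
6: 0
7: 6  (via 6)
10: 6  (via 6)
3: 7  (via 6)
4: 8  (via 6)
9: 8  (via 3)
2: 10  (via 9)
5: 11  (via 9)
1: 14  (via 5)
8: 17  (via 9)
Shortest route: 6 → 3 → 9 → 8 = 17 s.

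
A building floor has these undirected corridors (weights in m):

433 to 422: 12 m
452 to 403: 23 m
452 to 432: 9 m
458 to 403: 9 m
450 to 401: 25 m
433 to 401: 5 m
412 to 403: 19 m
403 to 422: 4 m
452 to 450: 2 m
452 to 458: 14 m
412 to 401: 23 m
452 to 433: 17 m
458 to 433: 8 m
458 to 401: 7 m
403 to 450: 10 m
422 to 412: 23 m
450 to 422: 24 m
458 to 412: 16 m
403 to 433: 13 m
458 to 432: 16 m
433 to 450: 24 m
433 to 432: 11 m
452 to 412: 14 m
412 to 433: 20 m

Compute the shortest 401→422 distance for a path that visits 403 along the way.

Shortest 401→403: 401–458–403 = 16
Best 403 to 422: 403–422 costing 4
Total via 403: 16 + 4 = 20 m.

20 m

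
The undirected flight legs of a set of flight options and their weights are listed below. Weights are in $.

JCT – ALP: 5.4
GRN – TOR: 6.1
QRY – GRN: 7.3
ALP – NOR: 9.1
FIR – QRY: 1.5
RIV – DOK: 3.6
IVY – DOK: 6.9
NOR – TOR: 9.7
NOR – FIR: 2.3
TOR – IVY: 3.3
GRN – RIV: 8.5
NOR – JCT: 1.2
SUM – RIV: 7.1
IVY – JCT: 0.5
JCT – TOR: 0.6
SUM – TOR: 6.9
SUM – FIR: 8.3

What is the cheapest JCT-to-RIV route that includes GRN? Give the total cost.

Shortest JCT→GRN: JCT–TOR–GRN = 6.7
Shortest GRN→RIV: GRN–RIV = 8.5
Total via GRN: 6.7 + 8.5 = $15.2.

$15.2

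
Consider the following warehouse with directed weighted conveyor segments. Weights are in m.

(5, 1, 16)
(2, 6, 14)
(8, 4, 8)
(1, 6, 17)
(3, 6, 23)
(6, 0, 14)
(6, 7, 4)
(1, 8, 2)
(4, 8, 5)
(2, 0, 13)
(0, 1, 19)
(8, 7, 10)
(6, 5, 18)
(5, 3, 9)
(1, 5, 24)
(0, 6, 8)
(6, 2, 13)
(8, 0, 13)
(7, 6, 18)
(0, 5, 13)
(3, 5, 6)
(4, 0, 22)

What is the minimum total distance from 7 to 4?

61 m

Settle nodes by increasing distance from 7:
7: 0
6: 18  (via 7)
2: 31  (via 6)
0: 32  (via 6)
5: 36  (via 6)
3: 45  (via 5)
1: 51  (via 0)
8: 53  (via 1)
4: 61  (via 8)
Shortest route: 7–6–0–1–8–4 = 61 m.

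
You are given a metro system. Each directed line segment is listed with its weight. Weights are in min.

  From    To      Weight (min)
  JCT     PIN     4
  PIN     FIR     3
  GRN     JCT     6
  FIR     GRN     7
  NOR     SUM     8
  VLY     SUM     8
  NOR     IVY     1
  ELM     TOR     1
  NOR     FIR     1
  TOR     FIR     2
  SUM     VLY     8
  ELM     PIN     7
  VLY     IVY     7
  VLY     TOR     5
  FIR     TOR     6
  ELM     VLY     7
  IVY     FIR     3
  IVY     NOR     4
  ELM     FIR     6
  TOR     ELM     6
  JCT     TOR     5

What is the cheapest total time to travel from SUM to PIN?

Running Dijkstra from SUM:
SUM: 0
VLY: 8  (via SUM)
TOR: 13  (via VLY)
IVY: 15  (via VLY)
FIR: 15  (via TOR)
ELM: 19  (via TOR)
NOR: 19  (via IVY)
GRN: 22  (via FIR)
PIN: 26  (via ELM)
Shortest route: SUM → VLY → TOR → ELM → PIN = 26 min.

26 min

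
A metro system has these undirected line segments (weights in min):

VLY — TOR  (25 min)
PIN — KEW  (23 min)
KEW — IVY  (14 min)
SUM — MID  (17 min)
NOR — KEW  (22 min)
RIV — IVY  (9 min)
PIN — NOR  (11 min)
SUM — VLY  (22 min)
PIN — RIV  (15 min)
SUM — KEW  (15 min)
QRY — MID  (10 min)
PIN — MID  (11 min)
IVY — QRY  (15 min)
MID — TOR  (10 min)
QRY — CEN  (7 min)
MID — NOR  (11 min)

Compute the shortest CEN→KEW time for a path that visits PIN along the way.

Shortest CEN→PIN: CEN–QRY–MID–PIN = 28
Shortest PIN→KEW: PIN–KEW = 23
Total via PIN: 28 + 23 = 51 min.

51 min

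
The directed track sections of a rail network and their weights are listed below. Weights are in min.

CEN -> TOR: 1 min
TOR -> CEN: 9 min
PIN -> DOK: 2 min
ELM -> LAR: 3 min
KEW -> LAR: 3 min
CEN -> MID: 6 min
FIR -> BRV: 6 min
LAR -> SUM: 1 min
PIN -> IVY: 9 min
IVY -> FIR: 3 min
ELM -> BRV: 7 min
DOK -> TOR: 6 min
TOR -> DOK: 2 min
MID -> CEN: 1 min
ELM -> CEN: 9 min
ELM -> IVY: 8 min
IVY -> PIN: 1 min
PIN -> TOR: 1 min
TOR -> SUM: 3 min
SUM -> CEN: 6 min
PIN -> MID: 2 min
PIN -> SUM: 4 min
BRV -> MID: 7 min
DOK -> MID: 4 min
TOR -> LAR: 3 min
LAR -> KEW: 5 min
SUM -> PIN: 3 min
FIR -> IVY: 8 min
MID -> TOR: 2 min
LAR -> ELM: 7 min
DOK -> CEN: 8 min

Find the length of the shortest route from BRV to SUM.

12 min

Settle nodes by increasing distance from BRV:
BRV: 0
MID: 7  (via BRV)
CEN: 8  (via MID)
TOR: 9  (via MID)
DOK: 11  (via TOR)
LAR: 12  (via TOR)
SUM: 12  (via TOR)
Shortest route: BRV → MID → TOR → SUM = 12 min.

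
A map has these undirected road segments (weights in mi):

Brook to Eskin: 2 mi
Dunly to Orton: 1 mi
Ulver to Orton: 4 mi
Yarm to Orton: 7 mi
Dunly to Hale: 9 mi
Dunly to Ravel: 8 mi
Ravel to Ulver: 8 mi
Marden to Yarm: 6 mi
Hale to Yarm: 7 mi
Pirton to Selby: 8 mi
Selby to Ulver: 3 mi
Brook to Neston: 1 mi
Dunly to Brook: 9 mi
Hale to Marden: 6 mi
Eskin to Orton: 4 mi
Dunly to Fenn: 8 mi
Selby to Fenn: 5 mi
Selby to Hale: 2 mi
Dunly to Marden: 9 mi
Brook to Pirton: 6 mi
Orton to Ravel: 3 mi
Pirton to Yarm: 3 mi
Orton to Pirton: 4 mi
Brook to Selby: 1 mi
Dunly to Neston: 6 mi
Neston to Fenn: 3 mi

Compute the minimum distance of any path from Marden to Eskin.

Settle nodes by increasing distance from Marden:
Marden: 0
Yarm: 6  (via Marden)
Hale: 6  (via Marden)
Selby: 8  (via Hale)
Brook: 9  (via Selby)
Dunly: 9  (via Marden)
Pirton: 9  (via Yarm)
Orton: 10  (via Dunly)
Neston: 10  (via Brook)
Eskin: 11  (via Brook)
Shortest route: Marden → Hale → Selby → Brook → Eskin = 11 mi.

11 mi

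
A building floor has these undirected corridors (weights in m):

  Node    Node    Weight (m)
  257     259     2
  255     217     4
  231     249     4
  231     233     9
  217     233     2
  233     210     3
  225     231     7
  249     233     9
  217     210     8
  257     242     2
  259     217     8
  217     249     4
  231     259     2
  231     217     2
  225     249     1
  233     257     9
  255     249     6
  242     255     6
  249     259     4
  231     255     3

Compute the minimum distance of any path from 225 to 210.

10 m

Settle nodes by increasing distance from 225:
225: 0
249: 1  (via 225)
259: 5  (via 249)
231: 5  (via 249)
217: 5  (via 249)
257: 7  (via 259)
255: 7  (via 249)
233: 7  (via 217)
242: 9  (via 257)
210: 10  (via 233)
Shortest route: 225 → 249 → 217 → 233 → 210 = 10 m.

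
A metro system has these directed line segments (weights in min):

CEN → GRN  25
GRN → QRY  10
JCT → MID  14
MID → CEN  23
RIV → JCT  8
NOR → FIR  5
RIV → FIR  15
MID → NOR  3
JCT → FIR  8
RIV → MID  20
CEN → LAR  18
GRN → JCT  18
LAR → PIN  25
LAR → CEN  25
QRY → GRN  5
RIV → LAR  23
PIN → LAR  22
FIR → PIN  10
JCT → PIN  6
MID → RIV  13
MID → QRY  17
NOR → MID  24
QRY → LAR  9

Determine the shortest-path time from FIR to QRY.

92 min

Candidate routes:
FIR–PIN–LAR–CEN–GRN–JCT–MID–QRY: 10+22+25+25+18+14+17 = 131
FIR–PIN–LAR–CEN–GRN–QRY: 10+22+25+25+10 = 92
The minimum is 92 min via FIR–PIN–LAR–CEN–GRN–QRY.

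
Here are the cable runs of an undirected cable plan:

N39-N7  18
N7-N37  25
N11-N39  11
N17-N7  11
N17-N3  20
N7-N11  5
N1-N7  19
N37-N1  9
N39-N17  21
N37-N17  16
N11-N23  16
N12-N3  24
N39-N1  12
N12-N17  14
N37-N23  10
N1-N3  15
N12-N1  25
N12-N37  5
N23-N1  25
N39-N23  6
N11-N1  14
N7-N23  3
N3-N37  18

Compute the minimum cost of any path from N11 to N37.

18

Settle nodes by increasing distance from N11:
N11: 0
N7: 5  (via N11)
N23: 8  (via N7)
N39: 11  (via N11)
N1: 14  (via N11)
N17: 16  (via N7)
N37: 18  (via N23)
Shortest route: N11–N7–N23–N37 = 18.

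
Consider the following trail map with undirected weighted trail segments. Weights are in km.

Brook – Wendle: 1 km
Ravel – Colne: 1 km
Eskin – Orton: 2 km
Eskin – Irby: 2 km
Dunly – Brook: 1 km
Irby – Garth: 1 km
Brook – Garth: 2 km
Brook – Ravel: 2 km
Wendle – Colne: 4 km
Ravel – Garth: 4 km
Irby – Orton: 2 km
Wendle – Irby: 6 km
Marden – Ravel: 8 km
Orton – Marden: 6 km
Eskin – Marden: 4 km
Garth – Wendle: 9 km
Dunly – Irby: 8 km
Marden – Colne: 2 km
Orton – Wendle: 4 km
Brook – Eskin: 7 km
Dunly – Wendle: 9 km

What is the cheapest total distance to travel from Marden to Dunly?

Shortest distances from Marden:
Marden: 0
Colne: 2  (via Marden)
Ravel: 3  (via Colne)
Eskin: 4  (via Marden)
Brook: 5  (via Ravel)
Wendle: 6  (via Colne)
Orton: 6  (via Marden)
Irby: 6  (via Eskin)
Dunly: 6  (via Brook)
Shortest route: Marden → Colne → Ravel → Brook → Dunly = 6 km.

6 km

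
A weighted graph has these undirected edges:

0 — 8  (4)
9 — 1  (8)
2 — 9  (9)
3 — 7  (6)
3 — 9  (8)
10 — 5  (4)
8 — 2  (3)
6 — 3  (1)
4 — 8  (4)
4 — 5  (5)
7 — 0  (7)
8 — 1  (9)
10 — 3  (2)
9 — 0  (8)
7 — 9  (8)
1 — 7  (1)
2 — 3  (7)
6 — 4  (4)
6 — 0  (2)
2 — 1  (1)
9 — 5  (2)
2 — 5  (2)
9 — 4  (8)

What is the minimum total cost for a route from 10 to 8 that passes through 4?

Shortest 10→4: 10 → 3 → 6 → 4 = 7
Shortest 4→8: 4 → 8 = 4
Total via 4: 7 + 4 = 11.

11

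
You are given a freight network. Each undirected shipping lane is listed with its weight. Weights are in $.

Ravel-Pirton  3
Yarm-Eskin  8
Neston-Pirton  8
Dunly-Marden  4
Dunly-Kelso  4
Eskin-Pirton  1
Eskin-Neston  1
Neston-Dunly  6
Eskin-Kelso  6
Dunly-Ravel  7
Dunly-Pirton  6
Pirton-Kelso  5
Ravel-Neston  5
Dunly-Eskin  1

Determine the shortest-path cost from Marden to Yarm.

$13

Candidate routes:
Marden–Dunly–Neston–Eskin–Yarm: 4+6+1+8 = 19
Marden–Dunly–Eskin–Yarm: 4+1+8 = 13
Cheapest is Marden–Dunly–Eskin–Yarm at $13.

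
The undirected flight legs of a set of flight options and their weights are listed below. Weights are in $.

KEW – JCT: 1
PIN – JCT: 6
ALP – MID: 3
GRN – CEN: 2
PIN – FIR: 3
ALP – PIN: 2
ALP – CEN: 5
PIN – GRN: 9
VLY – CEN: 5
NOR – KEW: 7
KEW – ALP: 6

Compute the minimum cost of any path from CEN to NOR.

$18

Enumerating some paths:
CEN–GRN–PIN–ALP–KEW–NOR: 2+9+2+6+7 = 26
CEN–ALP–PIN–JCT–KEW–NOR: 5+2+6+1+7 = 21
CEN–GRN–PIN–JCT–KEW–NOR: 2+9+6+1+7 = 25
CEN–ALP–KEW–NOR: 5+6+7 = 18
The minimum is $18 via CEN–ALP–KEW–NOR.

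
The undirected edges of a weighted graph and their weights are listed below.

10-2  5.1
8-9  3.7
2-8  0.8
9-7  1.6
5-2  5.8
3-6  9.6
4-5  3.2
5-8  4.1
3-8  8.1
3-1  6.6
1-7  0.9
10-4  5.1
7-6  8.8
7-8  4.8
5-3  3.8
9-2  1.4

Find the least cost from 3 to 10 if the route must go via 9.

15.6

Best 3 to 9: 3–1–7–9 costing 9.1
Shortest 9→10: 9–2–10 = 6.5
Total via 9: 9.1 + 6.5 = 15.6.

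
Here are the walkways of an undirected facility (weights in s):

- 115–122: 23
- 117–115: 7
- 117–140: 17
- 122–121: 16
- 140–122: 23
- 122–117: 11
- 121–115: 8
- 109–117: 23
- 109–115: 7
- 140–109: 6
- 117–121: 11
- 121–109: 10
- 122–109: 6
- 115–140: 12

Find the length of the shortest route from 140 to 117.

17 s

Enumerating some paths:
140 - 109 - 115 - 117: 6+7+7 = 20
140 - 109 - 122 - 117: 6+6+11 = 23
140 - 117: 17 = 17
140 - 115 - 117: 12+7 = 19
Cheapest is 140 - 117 at 17 s.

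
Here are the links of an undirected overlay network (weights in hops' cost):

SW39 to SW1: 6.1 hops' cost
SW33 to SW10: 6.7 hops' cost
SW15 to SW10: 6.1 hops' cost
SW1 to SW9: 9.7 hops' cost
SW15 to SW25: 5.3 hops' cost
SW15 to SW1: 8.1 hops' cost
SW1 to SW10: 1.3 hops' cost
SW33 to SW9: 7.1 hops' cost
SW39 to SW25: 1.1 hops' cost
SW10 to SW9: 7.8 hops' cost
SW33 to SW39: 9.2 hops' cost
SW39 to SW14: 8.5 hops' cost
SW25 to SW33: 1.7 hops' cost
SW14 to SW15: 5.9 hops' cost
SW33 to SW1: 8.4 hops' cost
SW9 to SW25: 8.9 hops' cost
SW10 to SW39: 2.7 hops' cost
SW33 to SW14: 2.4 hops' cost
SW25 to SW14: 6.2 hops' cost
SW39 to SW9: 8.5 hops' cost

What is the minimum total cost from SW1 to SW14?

Running Dijkstra from SW1:
SW1: 0
SW10: 1.3  (via SW1)
SW39: 4  (via SW10)
SW25: 5.1  (via SW39)
SW33: 6.8  (via SW25)
SW15: 7.4  (via SW10)
SW9: 9.1  (via SW10)
SW14: 9.2  (via SW33)
Shortest route: SW1–SW10–SW39–SW25–SW33–SW14 = 9.2 hops' cost.

9.2 hops' cost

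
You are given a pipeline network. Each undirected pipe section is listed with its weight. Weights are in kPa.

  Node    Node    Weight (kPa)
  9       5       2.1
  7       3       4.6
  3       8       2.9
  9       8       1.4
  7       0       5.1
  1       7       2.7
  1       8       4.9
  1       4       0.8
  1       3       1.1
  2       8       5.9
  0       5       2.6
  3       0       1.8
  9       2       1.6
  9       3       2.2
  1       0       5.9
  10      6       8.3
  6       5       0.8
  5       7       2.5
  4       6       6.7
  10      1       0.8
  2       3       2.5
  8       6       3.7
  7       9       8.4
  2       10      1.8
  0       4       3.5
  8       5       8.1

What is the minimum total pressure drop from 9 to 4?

Running Dijkstra from 9:
9: 0
8: 1.4  (via 9)
2: 1.6  (via 9)
5: 2.1  (via 9)
3: 2.2  (via 9)
6: 2.9  (via 5)
1: 3.3  (via 3)
10: 3.4  (via 2)
0: 4  (via 3)
4: 4.1  (via 1)
Shortest route: 9–3–1–4 = 4.1 kPa.

4.1 kPa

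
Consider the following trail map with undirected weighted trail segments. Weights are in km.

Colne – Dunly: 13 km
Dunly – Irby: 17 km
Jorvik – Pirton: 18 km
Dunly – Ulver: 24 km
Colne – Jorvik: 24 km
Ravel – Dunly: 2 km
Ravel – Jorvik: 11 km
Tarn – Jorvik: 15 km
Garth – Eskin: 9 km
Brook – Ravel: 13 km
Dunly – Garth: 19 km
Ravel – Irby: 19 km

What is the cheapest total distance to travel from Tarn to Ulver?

Compare a few routes:
Tarn → Jorvik → Ravel → Dunly → Ulver: 15+11+2+24 = 52
Tarn → Jorvik → Ravel → Irby → Dunly → Ulver: 15+11+19+17+24 = 86
Tarn → Jorvik → Colne → Dunly → Ulver: 15+24+13+24 = 76
The minimum is 52 km via Tarn → Jorvik → Ravel → Dunly → Ulver.

52 km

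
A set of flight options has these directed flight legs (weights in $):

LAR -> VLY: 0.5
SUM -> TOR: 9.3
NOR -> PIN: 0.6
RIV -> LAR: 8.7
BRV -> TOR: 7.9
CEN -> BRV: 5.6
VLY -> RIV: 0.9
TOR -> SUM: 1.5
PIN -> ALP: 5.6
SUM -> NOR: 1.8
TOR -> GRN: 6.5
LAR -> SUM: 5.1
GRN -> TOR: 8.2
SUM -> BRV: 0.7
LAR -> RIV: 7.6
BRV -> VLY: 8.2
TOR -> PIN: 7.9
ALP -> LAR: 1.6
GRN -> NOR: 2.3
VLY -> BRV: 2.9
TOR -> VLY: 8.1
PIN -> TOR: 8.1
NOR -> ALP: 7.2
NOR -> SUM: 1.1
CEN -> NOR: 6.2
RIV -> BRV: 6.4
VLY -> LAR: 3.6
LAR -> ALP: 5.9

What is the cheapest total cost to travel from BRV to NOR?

$11.2

Shortest distances from BRV:
BRV: 0
TOR: 7.9  (via BRV)
VLY: 8.2  (via BRV)
RIV: 9.1  (via VLY)
SUM: 9.4  (via TOR)
NOR: 11.2  (via SUM)
Shortest route: BRV–TOR–SUM–NOR = $11.2.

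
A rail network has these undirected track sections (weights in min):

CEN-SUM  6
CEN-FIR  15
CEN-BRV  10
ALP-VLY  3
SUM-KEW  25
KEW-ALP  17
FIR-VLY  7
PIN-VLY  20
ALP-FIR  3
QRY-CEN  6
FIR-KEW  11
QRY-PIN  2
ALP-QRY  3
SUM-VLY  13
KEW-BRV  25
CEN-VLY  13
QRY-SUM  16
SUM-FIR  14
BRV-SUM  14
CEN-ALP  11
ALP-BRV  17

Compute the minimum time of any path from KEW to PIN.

19 min

Shortest distances from KEW:
KEW: 0
FIR: 11  (via KEW)
ALP: 14  (via FIR)
QRY: 17  (via ALP)
VLY: 17  (via ALP)
PIN: 19  (via QRY)
Shortest route: KEW–FIR–ALP–QRY–PIN = 19 min.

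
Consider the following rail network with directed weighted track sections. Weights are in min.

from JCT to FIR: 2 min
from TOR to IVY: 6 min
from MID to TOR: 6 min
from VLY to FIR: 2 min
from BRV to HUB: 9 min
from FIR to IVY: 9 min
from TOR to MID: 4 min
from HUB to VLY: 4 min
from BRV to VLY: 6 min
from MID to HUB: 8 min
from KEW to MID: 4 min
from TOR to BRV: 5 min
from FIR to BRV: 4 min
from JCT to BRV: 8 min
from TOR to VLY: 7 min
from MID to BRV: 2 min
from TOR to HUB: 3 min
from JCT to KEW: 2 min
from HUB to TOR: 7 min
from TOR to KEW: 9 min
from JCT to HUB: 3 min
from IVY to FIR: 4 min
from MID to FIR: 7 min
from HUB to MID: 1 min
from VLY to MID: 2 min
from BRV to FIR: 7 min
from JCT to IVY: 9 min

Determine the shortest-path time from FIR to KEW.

27 min

Enumerating some paths:
FIR → BRV → VLY → MID → TOR → KEW: 4+6+2+6+9 = 27
FIR → BRV → HUB → TOR → KEW: 4+9+7+9 = 29
The minimum is 27 min via FIR → BRV → VLY → MID → TOR → KEW.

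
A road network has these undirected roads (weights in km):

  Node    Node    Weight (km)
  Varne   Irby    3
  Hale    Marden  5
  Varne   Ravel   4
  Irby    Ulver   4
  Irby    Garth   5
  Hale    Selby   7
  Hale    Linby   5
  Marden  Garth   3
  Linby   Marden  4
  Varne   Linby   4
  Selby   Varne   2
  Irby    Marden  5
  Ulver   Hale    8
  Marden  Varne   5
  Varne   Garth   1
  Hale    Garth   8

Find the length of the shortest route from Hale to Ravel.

Settle nodes by increasing distance from Hale:
Hale: 0
Linby: 5  (via Hale)
Marden: 5  (via Hale)
Selby: 7  (via Hale)
Ulver: 8  (via Hale)
Garth: 8  (via Hale)
Varne: 9  (via Linby)
Irby: 10  (via Marden)
Ravel: 13  (via Varne)
Shortest route: Hale–Linby–Varne–Ravel = 13 km.

13 km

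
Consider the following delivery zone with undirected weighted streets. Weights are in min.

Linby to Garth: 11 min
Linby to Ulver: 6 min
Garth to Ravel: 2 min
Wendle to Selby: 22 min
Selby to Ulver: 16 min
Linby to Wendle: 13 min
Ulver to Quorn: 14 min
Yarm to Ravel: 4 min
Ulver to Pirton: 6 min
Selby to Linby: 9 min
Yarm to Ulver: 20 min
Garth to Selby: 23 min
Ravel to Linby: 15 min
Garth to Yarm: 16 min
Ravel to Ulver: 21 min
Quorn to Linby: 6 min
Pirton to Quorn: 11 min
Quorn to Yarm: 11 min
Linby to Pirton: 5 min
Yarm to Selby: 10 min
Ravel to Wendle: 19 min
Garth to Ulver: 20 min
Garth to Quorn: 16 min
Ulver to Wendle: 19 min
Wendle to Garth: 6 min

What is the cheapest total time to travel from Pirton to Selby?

14 min

Enumerating some paths:
Pirton–Ulver–Linby–Selby: 6+6+9 = 21
Pirton–Quorn–Linby–Selby: 11+6+9 = 26
Pirton–Ulver–Selby: 6+16 = 22
Pirton–Linby–Selby: 5+9 = 14
Cheapest is Pirton–Linby–Selby at 14 min.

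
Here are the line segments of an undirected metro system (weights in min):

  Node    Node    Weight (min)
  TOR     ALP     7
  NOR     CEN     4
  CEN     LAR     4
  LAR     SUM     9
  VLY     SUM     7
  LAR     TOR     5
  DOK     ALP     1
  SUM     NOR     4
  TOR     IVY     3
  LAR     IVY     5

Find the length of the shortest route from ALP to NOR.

20 min

Compare a few routes:
ALP → TOR → LAR → CEN → NOR: 7+5+4+4 = 20
ALP → TOR → IVY → LAR → CEN → NOR: 7+3+5+4+4 = 23
Cheapest is ALP → TOR → LAR → CEN → NOR at 20 min.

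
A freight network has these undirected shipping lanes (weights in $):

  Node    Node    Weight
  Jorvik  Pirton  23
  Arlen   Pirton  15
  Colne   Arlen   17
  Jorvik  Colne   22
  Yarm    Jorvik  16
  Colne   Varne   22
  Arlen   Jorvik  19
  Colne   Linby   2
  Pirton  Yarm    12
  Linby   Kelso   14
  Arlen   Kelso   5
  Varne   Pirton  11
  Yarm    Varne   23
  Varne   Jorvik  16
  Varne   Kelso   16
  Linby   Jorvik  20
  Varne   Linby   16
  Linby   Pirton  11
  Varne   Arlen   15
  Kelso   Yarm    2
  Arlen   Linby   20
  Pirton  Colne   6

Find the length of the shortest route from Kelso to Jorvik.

Shortest distances from Kelso:
Kelso: 0
Yarm: 2  (via Kelso)
Arlen: 5  (via Kelso)
Linby: 14  (via Kelso)
Pirton: 14  (via Yarm)
Varne: 16  (via Kelso)
Colne: 16  (via Linby)
Jorvik: 18  (via Yarm)
Shortest route: Kelso–Yarm–Jorvik = $18.

$18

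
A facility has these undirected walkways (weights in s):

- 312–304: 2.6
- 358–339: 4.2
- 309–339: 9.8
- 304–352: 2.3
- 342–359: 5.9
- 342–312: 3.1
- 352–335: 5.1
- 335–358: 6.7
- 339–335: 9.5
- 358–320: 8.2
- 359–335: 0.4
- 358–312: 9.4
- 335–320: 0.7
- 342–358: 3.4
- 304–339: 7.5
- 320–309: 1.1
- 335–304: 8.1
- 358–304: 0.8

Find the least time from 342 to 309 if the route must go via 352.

Shortest 342→352: 342 → 358 → 304 → 352 = 6.5
Best 352 to 309: 352 → 335 → 320 → 309 costing 6.9
Total via 352: 6.5 + 6.9 = 13.4 s.

13.4 s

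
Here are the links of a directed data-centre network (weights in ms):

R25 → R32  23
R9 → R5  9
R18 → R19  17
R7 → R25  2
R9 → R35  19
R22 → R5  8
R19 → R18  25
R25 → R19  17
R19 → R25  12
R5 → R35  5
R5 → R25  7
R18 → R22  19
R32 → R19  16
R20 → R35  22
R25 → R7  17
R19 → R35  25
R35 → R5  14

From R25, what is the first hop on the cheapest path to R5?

R19

Compare a few routes:
R25–R19–R35–R5: 17+25+14 = 56
R25–R19–R18–R22–R5: 17+25+19+8 = 69
The minimum is 56 ms via R25–R19–R35–R5.
So from R25 the first move is to R19.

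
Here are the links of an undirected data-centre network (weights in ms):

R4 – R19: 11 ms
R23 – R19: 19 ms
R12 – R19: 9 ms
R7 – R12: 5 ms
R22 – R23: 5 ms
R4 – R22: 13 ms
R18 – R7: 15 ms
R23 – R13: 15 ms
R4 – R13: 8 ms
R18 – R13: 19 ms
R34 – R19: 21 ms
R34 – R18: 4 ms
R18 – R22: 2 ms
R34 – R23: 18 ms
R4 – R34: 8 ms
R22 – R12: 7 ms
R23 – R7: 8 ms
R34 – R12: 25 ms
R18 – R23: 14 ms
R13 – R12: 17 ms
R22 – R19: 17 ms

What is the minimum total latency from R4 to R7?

Compare a few routes:
R4–R22–R23–R7: 13+5+8 = 26
R4–R34–R18–R22–R12–R7: 8+4+2+7+5 = 26
R4–R19–R12–R7: 11+9+5 = 25
Cheapest is R4–R19–R12–R7 at 25 ms.

25 ms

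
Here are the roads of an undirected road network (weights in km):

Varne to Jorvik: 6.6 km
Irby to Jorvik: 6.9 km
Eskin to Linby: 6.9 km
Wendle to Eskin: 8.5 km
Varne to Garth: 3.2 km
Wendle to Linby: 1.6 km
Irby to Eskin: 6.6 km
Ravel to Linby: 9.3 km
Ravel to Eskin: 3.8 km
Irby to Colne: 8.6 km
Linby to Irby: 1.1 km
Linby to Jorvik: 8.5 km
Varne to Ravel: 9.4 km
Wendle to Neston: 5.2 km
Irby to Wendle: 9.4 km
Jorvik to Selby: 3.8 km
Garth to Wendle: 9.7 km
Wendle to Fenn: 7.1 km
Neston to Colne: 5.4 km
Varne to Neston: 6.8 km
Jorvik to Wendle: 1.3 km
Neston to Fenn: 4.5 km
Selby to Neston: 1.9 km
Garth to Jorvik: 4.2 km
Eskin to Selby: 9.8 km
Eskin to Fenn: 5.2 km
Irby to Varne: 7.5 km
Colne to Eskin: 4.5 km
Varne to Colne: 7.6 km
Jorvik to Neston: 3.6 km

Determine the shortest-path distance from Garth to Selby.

Enumerating some paths:
Garth–Jorvik–Neston–Selby: 4.2+3.6+1.9 = 9.7
Garth–Jorvik–Selby: 4.2+3.8 = 8
Garth–Varne–Neston–Selby: 3.2+6.8+1.9 = 11.9
The minimum is 8 km via Garth–Jorvik–Selby.

8 km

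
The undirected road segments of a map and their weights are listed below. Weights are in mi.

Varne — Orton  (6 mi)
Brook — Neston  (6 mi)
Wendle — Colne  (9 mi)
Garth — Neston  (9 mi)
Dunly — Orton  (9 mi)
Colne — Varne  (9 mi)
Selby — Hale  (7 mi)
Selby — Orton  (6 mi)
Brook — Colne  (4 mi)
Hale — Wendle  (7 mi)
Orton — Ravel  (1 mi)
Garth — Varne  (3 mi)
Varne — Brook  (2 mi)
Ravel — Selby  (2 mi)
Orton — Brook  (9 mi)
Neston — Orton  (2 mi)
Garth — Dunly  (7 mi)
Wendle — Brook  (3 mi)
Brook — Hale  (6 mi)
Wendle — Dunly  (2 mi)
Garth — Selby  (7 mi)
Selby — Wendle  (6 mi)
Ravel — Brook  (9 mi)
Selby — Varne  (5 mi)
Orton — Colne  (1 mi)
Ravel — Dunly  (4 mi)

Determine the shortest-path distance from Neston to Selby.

5 mi

Candidate routes:
Neston → Orton → Selby: 2+6 = 8
Neston → Orton → Ravel → Selby: 2+1+2 = 5
Cheapest is Neston → Orton → Ravel → Selby at 5 mi.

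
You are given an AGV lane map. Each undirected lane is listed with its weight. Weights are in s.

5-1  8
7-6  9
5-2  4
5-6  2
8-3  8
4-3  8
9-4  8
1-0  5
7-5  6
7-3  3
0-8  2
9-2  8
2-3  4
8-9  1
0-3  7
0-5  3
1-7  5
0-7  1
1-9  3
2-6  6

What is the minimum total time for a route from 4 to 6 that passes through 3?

17 s

Shortest 4→3: 4–3 = 8
Shortest 3→6: 3–7–0–5–6 = 9
Total via 3: 8 + 9 = 17 s.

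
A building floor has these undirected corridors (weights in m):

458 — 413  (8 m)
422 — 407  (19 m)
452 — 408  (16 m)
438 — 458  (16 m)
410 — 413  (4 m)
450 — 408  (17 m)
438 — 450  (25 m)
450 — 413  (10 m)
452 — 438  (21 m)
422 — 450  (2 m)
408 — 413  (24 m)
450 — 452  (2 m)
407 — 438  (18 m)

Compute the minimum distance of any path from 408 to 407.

38 m

Running Dijkstra from 408:
408: 0
452: 16  (via 408)
450: 17  (via 408)
422: 19  (via 450)
413: 24  (via 408)
410: 28  (via 413)
458: 32  (via 413)
438: 37  (via 452)
407: 38  (via 422)
Shortest route: 408 → 450 → 422 → 407 = 38 m.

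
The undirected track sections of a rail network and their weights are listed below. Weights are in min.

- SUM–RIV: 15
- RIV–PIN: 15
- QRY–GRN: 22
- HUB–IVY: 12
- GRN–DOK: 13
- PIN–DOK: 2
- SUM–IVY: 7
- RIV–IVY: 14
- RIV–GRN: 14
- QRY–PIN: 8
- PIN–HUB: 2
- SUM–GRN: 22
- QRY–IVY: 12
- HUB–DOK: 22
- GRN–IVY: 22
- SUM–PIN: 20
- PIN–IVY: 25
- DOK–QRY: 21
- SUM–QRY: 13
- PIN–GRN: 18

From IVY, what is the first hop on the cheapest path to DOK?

HUB

Compare a few routes:
IVY - PIN - DOK: 25+2 = 27
IVY - HUB - PIN - DOK: 12+2+2 = 16
IVY - QRY - PIN - DOK: 12+8+2 = 22
The minimum is 16 min via IVY - HUB - PIN - DOK.
So from IVY the first move is to HUB.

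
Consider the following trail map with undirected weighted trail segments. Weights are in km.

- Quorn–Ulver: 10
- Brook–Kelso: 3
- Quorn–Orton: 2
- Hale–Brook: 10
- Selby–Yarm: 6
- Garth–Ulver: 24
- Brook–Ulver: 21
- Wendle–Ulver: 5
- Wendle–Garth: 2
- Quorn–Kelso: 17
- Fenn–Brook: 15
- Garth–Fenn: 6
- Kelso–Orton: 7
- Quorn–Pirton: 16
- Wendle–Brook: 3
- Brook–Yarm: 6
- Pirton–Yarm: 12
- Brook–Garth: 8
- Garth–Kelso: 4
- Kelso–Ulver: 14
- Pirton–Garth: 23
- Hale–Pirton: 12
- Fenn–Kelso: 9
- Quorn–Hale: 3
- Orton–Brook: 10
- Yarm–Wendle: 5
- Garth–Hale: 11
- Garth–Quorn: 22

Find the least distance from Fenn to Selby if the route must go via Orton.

38 km

Shortest Fenn→Orton: Fenn → Kelso → Orton = 16
Best Orton to Selby: Orton → Brook → Yarm → Selby costing 22
Total via Orton: 16 + 22 = 38 km.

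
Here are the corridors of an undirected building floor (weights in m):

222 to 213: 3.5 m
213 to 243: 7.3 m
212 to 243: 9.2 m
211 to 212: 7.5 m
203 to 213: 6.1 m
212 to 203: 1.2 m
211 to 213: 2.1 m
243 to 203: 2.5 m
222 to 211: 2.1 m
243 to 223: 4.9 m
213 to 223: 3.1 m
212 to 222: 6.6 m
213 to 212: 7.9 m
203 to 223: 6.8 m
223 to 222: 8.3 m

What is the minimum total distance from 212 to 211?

7.5 m

Running Dijkstra from 212:
212: 0
203: 1.2  (via 212)
243: 3.7  (via 203)
222: 6.6  (via 212)
213: 7.3  (via 203)
211: 7.5  (via 212)
Shortest route: 212–211 = 7.5 m.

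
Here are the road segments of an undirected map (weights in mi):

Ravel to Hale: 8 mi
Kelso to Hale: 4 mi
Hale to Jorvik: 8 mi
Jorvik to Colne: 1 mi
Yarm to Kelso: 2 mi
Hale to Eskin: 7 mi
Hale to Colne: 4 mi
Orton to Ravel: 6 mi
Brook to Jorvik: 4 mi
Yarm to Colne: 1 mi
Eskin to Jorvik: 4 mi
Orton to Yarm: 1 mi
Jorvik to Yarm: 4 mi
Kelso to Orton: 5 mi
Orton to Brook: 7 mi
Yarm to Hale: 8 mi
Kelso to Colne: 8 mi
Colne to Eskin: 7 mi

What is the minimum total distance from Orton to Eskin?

7 mi

Running Dijkstra from Orton:
Orton: 0
Yarm: 1  (via Orton)
Colne: 2  (via Yarm)
Jorvik: 3  (via Colne)
Kelso: 3  (via Yarm)
Hale: 6  (via Colne)
Ravel: 6  (via Orton)
Brook: 7  (via Orton)
Eskin: 7  (via Jorvik)
Shortest route: Orton–Yarm–Colne–Jorvik–Eskin = 7 mi.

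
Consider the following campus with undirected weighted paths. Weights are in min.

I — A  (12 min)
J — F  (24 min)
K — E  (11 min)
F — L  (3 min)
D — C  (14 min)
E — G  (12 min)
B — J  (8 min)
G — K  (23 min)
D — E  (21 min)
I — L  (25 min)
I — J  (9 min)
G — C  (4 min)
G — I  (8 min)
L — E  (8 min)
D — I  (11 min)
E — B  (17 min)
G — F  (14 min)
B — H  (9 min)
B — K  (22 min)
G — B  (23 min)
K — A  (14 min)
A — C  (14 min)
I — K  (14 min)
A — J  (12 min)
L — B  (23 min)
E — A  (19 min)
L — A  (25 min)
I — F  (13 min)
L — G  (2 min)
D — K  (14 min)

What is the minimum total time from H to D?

37 min

Settle nodes by increasing distance from H:
H: 0
B: 9  (via H)
J: 17  (via B)
E: 26  (via B)
I: 26  (via J)
A: 29  (via J)
K: 31  (via B)
G: 32  (via B)
L: 32  (via B)
F: 35  (via L)
C: 36  (via G)
D: 37  (via I)
Shortest route: H → B → J → I → D = 37 min.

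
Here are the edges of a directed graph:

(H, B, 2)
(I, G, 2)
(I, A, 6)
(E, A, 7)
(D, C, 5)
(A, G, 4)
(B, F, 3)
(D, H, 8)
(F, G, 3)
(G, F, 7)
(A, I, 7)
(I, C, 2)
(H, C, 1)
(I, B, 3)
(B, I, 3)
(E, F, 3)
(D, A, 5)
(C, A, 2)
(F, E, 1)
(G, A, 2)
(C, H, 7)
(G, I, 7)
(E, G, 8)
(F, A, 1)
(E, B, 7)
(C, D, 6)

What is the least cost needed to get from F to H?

Shortest distances from F:
F: 0
A: 1  (via F)
E: 1  (via F)
G: 3  (via F)
B: 8  (via E)
I: 8  (via A)
C: 10  (via I)
D: 16  (via C)
H: 17  (via C)
Shortest route: F–A–I–C–H = 17.

17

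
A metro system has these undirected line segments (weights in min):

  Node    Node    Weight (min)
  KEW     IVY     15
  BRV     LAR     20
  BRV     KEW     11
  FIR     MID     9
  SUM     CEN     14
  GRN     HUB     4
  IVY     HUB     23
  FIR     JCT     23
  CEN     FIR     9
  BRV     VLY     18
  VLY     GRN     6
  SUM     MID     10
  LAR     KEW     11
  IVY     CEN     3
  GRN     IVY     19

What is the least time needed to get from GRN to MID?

40 min

Shortest distances from GRN:
GRN: 0
HUB: 4  (via GRN)
VLY: 6  (via GRN)
IVY: 19  (via GRN)
CEN: 22  (via IVY)
BRV: 24  (via VLY)
FIR: 31  (via CEN)
KEW: 34  (via IVY)
SUM: 36  (via CEN)
MID: 40  (via FIR)
Shortest route: GRN–IVY–CEN–FIR–MID = 40 min.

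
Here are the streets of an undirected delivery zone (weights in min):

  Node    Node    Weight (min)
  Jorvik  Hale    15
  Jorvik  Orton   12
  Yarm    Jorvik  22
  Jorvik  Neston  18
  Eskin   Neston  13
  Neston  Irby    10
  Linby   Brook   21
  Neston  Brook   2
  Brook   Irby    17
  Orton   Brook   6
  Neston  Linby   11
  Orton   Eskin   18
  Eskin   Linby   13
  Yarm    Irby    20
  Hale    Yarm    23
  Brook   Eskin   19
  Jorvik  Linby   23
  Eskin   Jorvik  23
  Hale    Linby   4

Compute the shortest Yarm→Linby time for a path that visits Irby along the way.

Best Yarm to Irby: Yarm → Irby costing 20
Shortest Irby→Linby: Irby → Neston → Linby = 21
Total via Irby: 20 + 21 = 41 min.

41 min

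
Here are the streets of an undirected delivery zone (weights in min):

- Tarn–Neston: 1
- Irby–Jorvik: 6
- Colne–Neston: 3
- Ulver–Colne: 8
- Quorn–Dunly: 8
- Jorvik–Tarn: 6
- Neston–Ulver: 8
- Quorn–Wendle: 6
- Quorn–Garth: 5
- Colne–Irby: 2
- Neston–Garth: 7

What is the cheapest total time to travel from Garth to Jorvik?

14 min

Settle nodes by increasing distance from Garth:
Garth: 0
Quorn: 5  (via Garth)
Neston: 7  (via Garth)
Tarn: 8  (via Neston)
Colne: 10  (via Neston)
Wendle: 11  (via Quorn)
Irby: 12  (via Colne)
Dunly: 13  (via Quorn)
Jorvik: 14  (via Tarn)
Shortest route: Garth–Neston–Tarn–Jorvik = 14 min.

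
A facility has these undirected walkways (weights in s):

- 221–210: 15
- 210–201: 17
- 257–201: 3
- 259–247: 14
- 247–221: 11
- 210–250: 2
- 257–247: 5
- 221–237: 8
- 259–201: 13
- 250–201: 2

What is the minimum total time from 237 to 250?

Settle nodes by increasing distance from 237:
237: 0
221: 8  (via 237)
247: 19  (via 221)
210: 23  (via 221)
257: 24  (via 247)
250: 25  (via 210)
Shortest route: 237 → 221 → 210 → 250 = 25 s.

25 s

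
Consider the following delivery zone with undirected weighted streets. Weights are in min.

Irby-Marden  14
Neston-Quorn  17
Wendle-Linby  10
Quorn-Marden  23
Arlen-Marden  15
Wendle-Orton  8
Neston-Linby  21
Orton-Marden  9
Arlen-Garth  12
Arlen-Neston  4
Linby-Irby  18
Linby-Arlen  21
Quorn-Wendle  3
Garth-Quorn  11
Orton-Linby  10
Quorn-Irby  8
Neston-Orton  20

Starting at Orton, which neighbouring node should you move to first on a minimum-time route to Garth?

Enumerating some paths:
Orton–Neston–Arlen–Garth: 20+4+12 = 36
Orton–Wendle–Quorn–Garth: 8+3+11 = 22
Orton–Linby–Wendle–Quorn–Garth: 10+10+3+11 = 34
Orton–Marden–Arlen–Garth: 9+15+12 = 36
The minimum is 22 min via Orton–Wendle–Quorn–Garth.
So from Orton the first move is to Wendle.

Wendle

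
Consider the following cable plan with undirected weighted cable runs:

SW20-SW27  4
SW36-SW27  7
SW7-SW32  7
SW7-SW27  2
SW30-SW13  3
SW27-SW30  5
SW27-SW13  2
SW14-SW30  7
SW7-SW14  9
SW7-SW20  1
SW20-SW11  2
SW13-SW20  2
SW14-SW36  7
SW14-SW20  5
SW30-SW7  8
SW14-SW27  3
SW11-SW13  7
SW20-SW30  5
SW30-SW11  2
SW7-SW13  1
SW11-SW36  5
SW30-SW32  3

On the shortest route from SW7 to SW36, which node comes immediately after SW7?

SW20

Enumerating some paths:
SW7 → SW27 → SW36: 2+7 = 9
SW7 → SW13 → SW27 → SW36: 1+2+7 = 10
SW7 → SW13 → SW20 → SW11 → SW36: 1+2+2+5 = 10
SW7 → SW20 → SW11 → SW36: 1+2+5 = 8
The minimum is 8 via SW7 → SW20 → SW11 → SW36.
So from SW7 the first move is to SW20.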